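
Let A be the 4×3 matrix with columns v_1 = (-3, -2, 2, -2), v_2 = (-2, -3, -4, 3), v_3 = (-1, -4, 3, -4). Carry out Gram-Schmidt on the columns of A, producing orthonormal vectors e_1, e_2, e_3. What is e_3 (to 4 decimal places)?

e_3 = (0.6452, -0.6914, -0.0454, -0.3218)

e_1 = v_1/‖v_1‖ = (-3, -2, 2, -2)/4.5826 = (-0.6547, -0.4364, 0.4364, -0.4364).
r_{12} = e_1·v_2 = -0.4364.
u_2 = v_2 + 0.4364·e_1 = (-2.2857, -3.1905, -3.8095, 2.8095).
‖u_2‖ = 6.1489, so e_2 = (-0.3717, -0.5189, -0.6195, 0.4569).
r_{13} = e_1·v_3 = 5.4554; r_{23} = e_2·v_3 = -1.2391.
u_3 = v_3 − 5.4554·e_1 + 1.2391·e_2 = (2.1108, -2.2620, -0.1486, -1.0529).
‖u_3‖ = 3.2715, so e_3 = (0.6452, -0.6914, -0.0454, -0.3218).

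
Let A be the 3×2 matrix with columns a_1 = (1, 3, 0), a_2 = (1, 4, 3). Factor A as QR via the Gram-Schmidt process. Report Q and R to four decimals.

Q = [[0.3162, -0.0994], [0.9487, 0.0331], [0.0000, 0.9945]], R = [[3.1623, 4.1110], [0.0000, 3.0166]]

a_1 = (1, 3, 0); ‖a_1‖ = 3.1623, so q_1 = (0.3162, 0.9487, 0.0000).
q_1·a_2 = 0.3162·1 + 0.9487·4 + 0.0000·3 = 4.1110.
u_2 = a_2 − 4.1110·q_1 = (-0.3000, 0.1000, 3.0000).
‖u_2‖ = 3.0166, so q_2 = (-0.0994, 0.0331, 0.9945).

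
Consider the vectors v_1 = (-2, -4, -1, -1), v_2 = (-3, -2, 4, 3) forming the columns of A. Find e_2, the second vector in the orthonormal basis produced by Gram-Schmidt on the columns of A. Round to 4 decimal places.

e_2 = (-0.3952, -0.1216, 0.7220, 0.5548)

e_1 = v_1/‖v_1‖ = (-2, -4, -1, -1)/4.6904 = (-0.4264, -0.8528, -0.2132, -0.2132).
r_{12} = e_1·v_2 = 1.4924.
u_2 = v_2 − 1.4924·e_1 = (-2.3636, -0.7273, 4.3182, 3.3182).
‖u_2‖ = 5.9810, so e_2 = (-0.3952, -0.1216, 0.7220, 0.5548).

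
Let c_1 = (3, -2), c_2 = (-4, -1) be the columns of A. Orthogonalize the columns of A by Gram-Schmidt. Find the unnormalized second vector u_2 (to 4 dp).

c_1 = (3, -2); ‖c_1‖ = 3.6056, so e_1 = (0.8321, -0.5547).
e_1·c_2 = 0.8321·(-4) + (-0.5547)·(-1) = -2.7735.
u_2 = c_2 + 2.7735·e_1 = (-1.6923, -2.5385).

u_2 = (-1.6923, -2.5385)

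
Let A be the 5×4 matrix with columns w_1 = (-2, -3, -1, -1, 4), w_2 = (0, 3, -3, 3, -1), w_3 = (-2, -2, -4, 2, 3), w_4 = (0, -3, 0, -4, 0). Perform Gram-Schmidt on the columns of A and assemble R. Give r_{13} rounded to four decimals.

r_{13} = 4.3105

w_1 = (-2, -3, -1, -1, 4); ‖w_1‖ = 5.5678, so e_1 = (-0.3592, -0.5388, -0.1796, -0.1796, 0.7184).
r_{13} = e_1·w_3 = 4.3105.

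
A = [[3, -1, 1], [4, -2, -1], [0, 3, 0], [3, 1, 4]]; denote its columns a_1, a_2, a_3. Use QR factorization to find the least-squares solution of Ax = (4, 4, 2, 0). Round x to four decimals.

a_1 = (3, 4, 0, 3); ‖a_1‖ = 5.8310, so e_1 = (0.5145, 0.6860, 0.0000, 0.5145).
e_1·a_2 = 0.5145·(-1) + 0.6860·(-2) + 0.0000·3 + 0.5145·1 = -1.3720.
u_2 = a_2 + 1.3720·e_1 = (-0.2941, -1.0588, 3.0000, 1.7059).
‖u_2‖ = 3.6218, so e_2 = (-0.0812, -0.2923, 0.8283, 0.4710).
e_1·a_3 = 0.5145·1 + 0.6860·(-1) + 0.0000·0 + 0.5145·4 = 1.8865; e_2·a_3 = (-0.0812)·1 + (-0.2923)·(-1) + 0.8283·0 + 0.4710·4 = 2.0951.
u_3 = a_3 − 1.8865·e_1 − 2.0951·e_2 = (0.1996, -1.6816, -1.7354, 2.0426).
‖u_3‖ = 3.1704, so e_3 = (0.0629, -0.5304, -0.5474, 0.6443).
Qᵀb = (4.8020, 0.1624, -2.9646).
Back-substitute: x_3 = -2.9646/3.1704 = -0.9351.
x_2 = (0.1624 − 2.0951·(-0.9351))/3.6218 = 0.5858.
x_1 = (4.8020 + 1.3720·0.5858 − 1.8865·(-0.9351))/5.8310 = 1.2639.

x = (1.2639, 0.5858, -0.9351)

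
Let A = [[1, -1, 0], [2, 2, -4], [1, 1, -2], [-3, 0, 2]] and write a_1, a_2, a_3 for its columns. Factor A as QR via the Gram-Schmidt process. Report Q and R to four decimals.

a_1 = (1, 2, 1, -3); ‖a_1‖ = 3.8730, so q_1 = (0.2582, 0.5164, 0.2582, -0.7746).
q_1·a_2 = 0.2582·(-1) + 0.5164·2 + 0.2582·1 + (-0.7746)·0 = 1.0328.
u_2 = a_2 − 1.0328·q_1 = (-1.2667, 1.4667, 0.7333, 0.8000).
‖u_2‖ = 2.2211, so q_2 = (-0.5703, 0.6603, 0.3302, 0.3602).
q_1·a_3 = 0.2582·0 + 0.5164·(-4) + 0.2582·(-2) + (-0.7746)·2 = -4.1312; q_2·a_3 = (-0.5703)·0 + 0.6603·(-4) + 0.3302·(-2) + 0.3602·2 = -2.5813.
u_3 = a_3 + 4.1312·q_1 + 2.5813·q_2 = (-0.4054, -0.1622, -0.0811, -0.2703).
‖u_3‖ = 0.5199, so q_3 = (-0.7798, -0.3119, -0.1560, -0.5199).

Q = [[0.2582, -0.5703, -0.7798], [0.5164, 0.6603, -0.3119], [0.2582, 0.3302, -0.1560], [-0.7746, 0.3602, -0.5199]], R = [[3.8730, 1.0328, -4.1312], [0.0000, 2.2211, -2.5813], [0.0000, 0.0000, 0.5199]]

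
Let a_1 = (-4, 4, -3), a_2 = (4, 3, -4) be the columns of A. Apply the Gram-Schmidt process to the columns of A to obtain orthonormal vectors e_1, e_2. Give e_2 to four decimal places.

a_1 = (-4, 4, -3); ‖a_1‖ = 6.4031, so e_1 = (-0.6247, 0.6247, -0.4685).
e_1·a_2 = (-0.6247)·4 + 0.6247·3 + (-0.4685)·(-4) = 1.2494.
u_2 = a_2 − 1.2494·e_1 = (4.7805, 2.2195, -3.4146).
‖u_2‖ = 6.2800, so e_2 = (0.7612, 0.3534, -0.5437).

e_2 = (0.7612, 0.3534, -0.5437)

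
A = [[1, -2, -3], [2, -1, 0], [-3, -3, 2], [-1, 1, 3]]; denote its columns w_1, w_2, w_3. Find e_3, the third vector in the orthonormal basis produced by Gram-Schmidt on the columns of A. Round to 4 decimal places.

w_1 = (1, 2, -3, -1); ‖w_1‖ = 3.8730, so e_1 = (0.2582, 0.5164, -0.7746, -0.2582).
e_1·w_2 = 0.2582·(-2) + 0.5164·(-1) + (-0.7746)·(-3) + (-0.2582)·1 = 1.0328.
u_2 = w_2 − 1.0328·e_1 = (-2.2667, -1.5333, -2.2000, 1.2667).
‖u_2‖ = 3.7327, so e_2 = (-0.6072, -0.4108, -0.5894, 0.3393).
e_1·w_3 = 0.2582·(-3) + 0.5164·0 + (-0.7746)·2 + (-0.2582)·3 = -3.0984; e_2·w_3 = (-0.6072)·(-3) + (-0.4108)·0 + (-0.5894)·2 + 0.3393·3 = 1.6610.
u_3 = w_3 + 3.0984·e_1 − 1.6610·e_2 = (-1.1914, 2.2823, 0.5789, 1.6364).
‖u_3‖ = 3.1050, so e_3 = (-0.3837, 0.7350, 0.1865, 0.5270).

e_3 = (-0.3837, 0.7350, 0.1865, 0.5270)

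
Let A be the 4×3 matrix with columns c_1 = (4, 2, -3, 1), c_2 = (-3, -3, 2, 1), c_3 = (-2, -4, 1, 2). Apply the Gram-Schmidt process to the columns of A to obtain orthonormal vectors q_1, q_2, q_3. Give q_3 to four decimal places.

q_3 = (0.2502, -0.6706, -0.3203, -0.6206)

c_1 = (4, 2, -3, 1); ‖c_1‖ = 5.4772, so q_1 = (0.7303, 0.3651, -0.5477, 0.1826).
q_1·c_2 = 0.7303·(-3) + 0.3651·(-3) + (-0.5477)·2 + 0.1826·1 = -4.1992.
u_2 = c_2 + 4.1992·q_1 = (0.0667, -1.4667, -0.3000, 1.7667).
‖u_2‖ = 2.3166, so q_2 = (0.0288, -0.6331, -0.1295, 0.7626).
q_1·c_3 = 0.7303·(-2) + 0.3651·(-4) + (-0.5477)·1 + 0.1826·2 = -3.1038; q_2·c_3 = 0.0288·(-2) + (-0.6331)·(-4) + (-0.1295)·1 + 0.7626·2 = 3.8706.
u_3 = c_3 + 3.1038·q_1 − 3.8706·q_2 = (0.1553, -0.4161, -0.1988, -0.3851).
‖u_3‖ = 0.6206, so q_3 = (0.2502, -0.6706, -0.3203, -0.6206).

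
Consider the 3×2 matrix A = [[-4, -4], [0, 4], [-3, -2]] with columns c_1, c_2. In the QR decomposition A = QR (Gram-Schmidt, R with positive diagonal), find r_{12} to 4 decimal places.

c_1 = (-4, 0, -3); ‖c_1‖ = 5.0000, so e_1 = (-0.8000, 0.0000, -0.6000).
r_{12} = e_1·c_2 = 4.4000.

r_{12} = 4.4000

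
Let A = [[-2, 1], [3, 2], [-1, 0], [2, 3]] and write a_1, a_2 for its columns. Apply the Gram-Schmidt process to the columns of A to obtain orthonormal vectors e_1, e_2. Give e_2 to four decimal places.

e_2 = (0.7265, 0.1147, 0.1912, 0.6500)

a_1 = (-2, 3, -1, 2); ‖a_1‖ = 4.2426, so e_1 = (-0.4714, 0.7071, -0.2357, 0.4714).
e_1·a_2 = (-0.4714)·1 + 0.7071·2 + (-0.2357)·0 + 0.4714·3 = 2.3570.
u_2 = a_2 − 2.3570·e_1 = (2.1111, 0.3333, 0.5556, 1.8889).
‖u_2‖ = 2.9059, so e_2 = (0.7265, 0.1147, 0.1912, 0.6500).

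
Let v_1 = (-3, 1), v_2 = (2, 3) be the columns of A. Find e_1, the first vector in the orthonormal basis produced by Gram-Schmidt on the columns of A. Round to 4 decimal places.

e_1 = v_1/‖v_1‖ = (-3, 1)/3.1623 = (-0.9487, 0.3162).

e_1 = (-0.9487, 0.3162)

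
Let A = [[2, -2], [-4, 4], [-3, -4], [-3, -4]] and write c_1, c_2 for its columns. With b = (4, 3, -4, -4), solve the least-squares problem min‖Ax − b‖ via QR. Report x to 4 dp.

x = (0.4571, 0.6571)

q_1 = c_1/‖c_1‖ = (2, -4, -3, -3)/6.1644 = (0.3244, -0.6489, -0.4867, -0.4867).
r_{12} = q_1·c_2 = 0.6489.
u_2 = c_2 − 0.6489·q_1 = (-2.2105, 4.4211, -3.6842, -3.6842).
‖u_2‖ = 7.1818, so q_2 = (-0.3078, 0.6156, -0.5130, -0.5130).
Qᵀb = (3.2444, 4.7195).
Back-substitute: x_2 = 4.7195/7.1818 = 0.6571.
x_1 = (3.2444 − 0.6489·0.6571)/6.1644 = 0.4571.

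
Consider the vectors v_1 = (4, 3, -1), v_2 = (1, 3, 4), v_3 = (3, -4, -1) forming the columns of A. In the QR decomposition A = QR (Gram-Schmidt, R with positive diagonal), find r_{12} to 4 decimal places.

r_{12} = 1.7650

v_1 = (4, 3, -1); ‖v_1‖ = 5.0990, so q_1 = (0.7845, 0.5883, -0.1961).
r_{12} = q_1·v_2 = 1.7650.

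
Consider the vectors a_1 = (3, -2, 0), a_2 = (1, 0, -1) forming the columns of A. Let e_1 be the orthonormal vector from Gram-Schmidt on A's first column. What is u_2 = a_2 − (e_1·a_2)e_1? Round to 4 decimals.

e_1 = a_1/‖a_1‖ = (3, -2, 0)/3.6056 = (0.8321, -0.5547, 0.0000).
r_{12} = e_1·a_2 = 0.8321.
u_2 = a_2 − 0.8321·e_1 = (0.3077, 0.4615, -1.0000).

u_2 = (0.3077, 0.4615, -1.0000)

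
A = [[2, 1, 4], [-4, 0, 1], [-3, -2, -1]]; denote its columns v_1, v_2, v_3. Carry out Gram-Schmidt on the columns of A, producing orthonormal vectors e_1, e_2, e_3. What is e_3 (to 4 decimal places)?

v_1 = (2, -4, -3); ‖v_1‖ = 5.3852, so e_1 = (0.3714, -0.7428, -0.5571).
e_1·v_2 = 0.3714·1 + (-0.7428)·0 + (-0.5571)·(-2) = 1.4856.
u_2 = v_2 − 1.4856·e_1 = (0.4483, 1.1034, -1.1724).
‖u_2‖ = 1.6713, so e_2 = (0.2682, 0.6603, -0.7015).
e_1·v_3 = 0.3714·4 + (-0.7428)·1 + (-0.5571)·(-1) = 1.2999; e_2·v_3 = 0.2682·4 + 0.6603·1 + (-0.7015)·(-1) = 2.4347.
u_3 = v_3 − 1.2999·e_1 − 2.4347·e_2 = (2.8642, 0.3580, 1.4321).
‖u_3‖ = 3.2222, so e_3 = (0.8889, 0.1111, 0.4444).

e_3 = (0.8889, 0.1111, 0.4444)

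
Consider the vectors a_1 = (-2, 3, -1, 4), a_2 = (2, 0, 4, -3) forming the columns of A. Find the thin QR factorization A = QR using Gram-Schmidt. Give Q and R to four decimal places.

Q = [[-0.3651, 0.1684], [0.5477, 0.5053], [-0.1826, 0.8422], [0.7303, -0.0842]], R = [[5.4772, -3.6515], [0.0000, 3.9581]]

e_1 = a_1/‖a_1‖ = (-2, 3, -1, 4)/5.4772 = (-0.3651, 0.5477, -0.1826, 0.7303).
r_{12} = e_1·a_2 = -3.6515.
u_2 = a_2 + 3.6515·e_1 = (0.6667, 2.0000, 3.3333, -0.3333).
‖u_2‖ = 3.9581, so e_2 = (0.1684, 0.5053, 0.8422, -0.0842).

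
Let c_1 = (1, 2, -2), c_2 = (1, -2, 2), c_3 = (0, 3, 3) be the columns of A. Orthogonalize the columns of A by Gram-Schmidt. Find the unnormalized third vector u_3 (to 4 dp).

c_1 = (1, 2, -2); ‖c_1‖ = 3.0000, so q_1 = (0.3333, 0.6667, -0.6667).
q_1·c_2 = 0.3333·1 + 0.6667·(-2) + (-0.6667)·2 = -2.3333.
u_2 = c_2 + 2.3333·q_1 = (1.7778, -0.4444, 0.4444).
‖u_2‖ = 1.8856, so q_2 = (0.9428, -0.2357, 0.2357).
q_1·c_3 = 0.3333·0 + 0.6667·3 + (-0.6667)·3 = 0.0000; q_2·c_3 = 0.9428·0 + (-0.2357)·3 + 0.2357·3 = 0.0000.
u_3 = c_3 − 0.0000·q_1 + 0.0000·q_2 = (0.0000, 3.0000, 3.0000).

u_3 = (0.0000, 3.0000, 3.0000)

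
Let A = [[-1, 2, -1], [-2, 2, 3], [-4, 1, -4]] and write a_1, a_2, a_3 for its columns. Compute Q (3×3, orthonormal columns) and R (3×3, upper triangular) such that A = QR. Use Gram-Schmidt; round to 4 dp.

a_1 = (-1, -2, -4); ‖a_1‖ = 4.5826, so q_1 = (-0.2182, -0.4364, -0.8729).
q_1·a_2 = (-0.2182)·2 + (-0.4364)·2 + (-0.8729)·1 = -2.1822.
u_2 = a_2 + 2.1822·q_1 = (1.5238, 1.0476, -0.9048).
‖u_2‖ = 2.0587, so q_2 = (0.7402, 0.5089, -0.4395).
q_1·a_3 = (-0.2182)·(-1) + (-0.4364)·3 + (-0.8729)·(-4) = 2.4004; q_2·a_3 = 0.7402·(-1) + 0.5089·3 + (-0.4395)·(-4) = 2.5444.
u_3 = a_3 − 2.4004·q_1 − 2.5444·q_2 = (-2.3596, 2.7528, -0.7865).
‖u_3‖ = 3.7100, so q_3 = (-0.6360, 0.7420, -0.2120).

Q = [[-0.2182, 0.7402, -0.6360], [-0.4364, 0.5089, 0.7420], [-0.8729, -0.4395, -0.2120]], R = [[4.5826, -2.1822, 2.4004], [0.0000, 2.0587, 2.5444], [0.0000, 0.0000, 3.7100]]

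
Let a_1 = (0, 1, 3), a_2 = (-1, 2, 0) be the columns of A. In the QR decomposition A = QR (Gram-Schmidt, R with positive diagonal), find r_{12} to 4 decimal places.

a_1 = (0, 1, 3); ‖a_1‖ = 3.1623, so q_1 = (0.0000, 0.3162, 0.9487).
r_{12} = q_1·a_2 = 0.6325.

r_{12} = 0.6325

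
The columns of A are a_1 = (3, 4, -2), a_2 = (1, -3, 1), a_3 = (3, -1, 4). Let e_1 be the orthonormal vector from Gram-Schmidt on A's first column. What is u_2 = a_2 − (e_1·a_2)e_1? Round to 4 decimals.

a_1 = (3, 4, -2); ‖a_1‖ = 5.3852, so e_1 = (0.5571, 0.7428, -0.3714).
e_1·a_2 = 0.5571·1 + 0.7428·(-3) + (-0.3714)·1 = -2.0426.
u_2 = a_2 + 2.0426·e_1 = (2.1379, -1.4828, 0.2414).

u_2 = (2.1379, -1.4828, 0.2414)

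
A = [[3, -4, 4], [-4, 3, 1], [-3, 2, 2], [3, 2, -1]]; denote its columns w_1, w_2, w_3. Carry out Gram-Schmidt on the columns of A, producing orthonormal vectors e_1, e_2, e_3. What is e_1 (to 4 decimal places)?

e_1 = w_1/‖w_1‖ = (3, -4, -3, 3)/6.5574 = (0.4575, -0.6100, -0.4575, 0.4575).

e_1 = (0.4575, -0.6100, -0.4575, 0.4575)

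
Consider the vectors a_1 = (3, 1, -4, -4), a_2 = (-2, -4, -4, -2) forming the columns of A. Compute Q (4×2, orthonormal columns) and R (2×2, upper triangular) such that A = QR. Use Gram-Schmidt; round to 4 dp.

Q = [[0.4629, -0.5047], [0.1543, -0.7290], [-0.6172, -0.4486], [-0.6172, -0.1122]], R = [[6.4807, 2.1602], [0.0000, 5.9442]]

a_1 = (3, 1, -4, -4); ‖a_1‖ = 6.4807, so q_1 = (0.4629, 0.1543, -0.6172, -0.6172).
q_1·a_2 = 0.4629·(-2) + 0.1543·(-4) + (-0.6172)·(-4) + (-0.6172)·(-2) = 2.1602.
u_2 = a_2 − 2.1602·q_1 = (-3.0000, -4.3333, -2.6667, -0.6667).
‖u_2‖ = 5.9442, so q_2 = (-0.5047, -0.7290, -0.4486, -0.1122).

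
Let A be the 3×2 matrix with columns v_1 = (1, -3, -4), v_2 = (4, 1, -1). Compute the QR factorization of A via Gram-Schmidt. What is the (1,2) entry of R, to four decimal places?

r_{12} = 0.9806

v_1 = (1, -3, -4); ‖v_1‖ = 5.0990, so q_1 = (0.1961, -0.5883, -0.7845).
r_{12} = q_1·v_2 = 0.9806.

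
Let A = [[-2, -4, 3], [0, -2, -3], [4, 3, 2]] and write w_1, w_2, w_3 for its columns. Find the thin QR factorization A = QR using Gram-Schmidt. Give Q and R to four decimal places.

Q = [[-0.4472, -0.6667, 0.5963], [0.0000, -0.6667, -0.7454], [0.8944, -0.3333, 0.2981]], R = [[4.4721, 4.4721, 0.4472], [0.0000, 3.0000, -0.6667], [0.0000, 0.0000, 4.6212]]

w_1 = (-2, 0, 4); ‖w_1‖ = 4.4721, so e_1 = (-0.4472, 0.0000, 0.8944).
e_1·w_2 = (-0.4472)·(-4) + 0.0000·(-2) + 0.8944·3 = 4.4721.
u_2 = w_2 − 4.4721·e_1 = (-2.0000, -2.0000, -1.0000).
‖u_2‖ = 3.0000, so e_2 = (-0.6667, -0.6667, -0.3333).
e_1·w_3 = (-0.4472)·3 + 0.0000·(-3) + 0.8944·2 = 0.4472; e_2·w_3 = (-0.6667)·3 + (-0.6667)·(-3) + (-0.3333)·2 = -0.6667.
u_3 = w_3 − 0.4472·e_1 + 0.6667·e_2 = (2.7556, -3.4444, 1.3778).
‖u_3‖ = 4.6212, so e_3 = (0.5963, -0.7454, 0.2981).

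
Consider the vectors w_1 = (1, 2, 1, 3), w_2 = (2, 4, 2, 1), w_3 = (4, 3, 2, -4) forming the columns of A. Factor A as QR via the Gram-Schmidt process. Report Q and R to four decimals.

w_1 = (1, 2, 1, 3); ‖w_1‖ = 3.8730, so e_1 = (0.2582, 0.5164, 0.2582, 0.7746).
e_1·w_2 = 0.2582·2 + 0.5164·4 + 0.2582·2 + 0.7746·1 = 3.8730.
u_2 = w_2 − 3.8730·e_1 = (1.0000, 2.0000, 1.0000, -2.0000).
‖u_2‖ = 3.1623, so e_2 = (0.3162, 0.6325, 0.3162, -0.6325).
e_1·w_3 = 0.2582·4 + 0.5164·3 + 0.2582·2 + 0.7746·(-4) = 0.0000; e_2·w_3 = 0.3162·4 + 0.6325·3 + 0.3162·2 + (-0.6325)·(-4) = 6.3246.
u_3 = w_3 + 0.0000·e_1 − 6.3246·e_2 = (2.0000, -1.0000, 0.0000, 0.0000).
‖u_3‖ = 2.2361, so e_3 = (0.8944, -0.4472, 0.0000, 0.0000).

Q = [[0.2582, 0.3162, 0.8944], [0.5164, 0.6325, -0.4472], [0.2582, 0.3162, 0.0000], [0.7746, -0.6325, 0.0000]], R = [[3.8730, 3.8730, 0.0000], [0.0000, 3.1623, 6.3246], [0.0000, 0.0000, 2.2361]]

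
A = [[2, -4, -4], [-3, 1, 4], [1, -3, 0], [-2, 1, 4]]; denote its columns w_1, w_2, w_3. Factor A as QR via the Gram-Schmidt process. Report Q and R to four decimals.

Q = [[0.4714, -0.6217, -0.4984], [-0.7071, -0.4663, -0.3738], [0.2357, -0.5906, 0.6729], [-0.4714, -0.2176, 0.3988]], R = [[4.2426, -3.7712, -6.5997], [0.0000, 3.5746, -0.2487], [0.0000, 0.0000, 2.0935]]

e_1 = w_1/‖w_1‖ = (2, -3, 1, -2)/4.2426 = (0.4714, -0.7071, 0.2357, -0.4714).
r_{12} = e_1·w_2 = -3.7712.
u_2 = w_2 + 3.7712·e_1 = (-2.2222, -1.6667, -2.1111, -0.7778).
‖u_2‖ = 3.5746, so e_2 = (-0.6217, -0.4663, -0.5906, -0.2176).
r_{13} = e_1·w_3 = -6.5997; r_{23} = e_2·w_3 = -0.2487.
u_3 = w_3 + 6.5997·e_1 + 0.2487·e_2 = (-1.0435, -0.7826, 1.4087, 0.8348).
‖u_3‖ = 2.0935, so e_3 = (-0.4984, -0.3738, 0.6729, 0.3988).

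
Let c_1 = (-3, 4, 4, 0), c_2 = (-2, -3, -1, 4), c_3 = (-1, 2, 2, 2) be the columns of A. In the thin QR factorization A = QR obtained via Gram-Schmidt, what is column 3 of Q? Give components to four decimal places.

c_1 = (-3, 4, 4, 0); ‖c_1‖ = 6.4031, so e_1 = (-0.4685, 0.6247, 0.6247, 0.0000).
e_1·c_2 = (-0.4685)·(-2) + 0.6247·(-3) + 0.6247·(-1) + 0.0000·4 = -1.5617.
u_2 = c_2 + 1.5617·e_1 = (-2.7317, -2.0244, -0.0244, 4.0000).
‖u_2‖ = 5.2499, so e_2 = (-0.5203, -0.3856, -0.0046, 0.7619).
e_1·c_3 = (-0.4685)·(-1) + 0.6247·2 + 0.6247·2 + 0.0000·2 = 2.9673; e_2·c_3 = (-0.5203)·(-1) + (-0.3856)·2 + (-0.0046)·2 + 0.7619·2 = 1.2637.
u_3 = c_3 − 2.9673·e_1 − 1.2637·e_2 = (1.0478, 0.6336, 0.1522, 1.0372).
‖u_3‖ = 1.6119, so e_3 = (0.6500, 0.3931, 0.0944, 0.6434).

e_3 = (0.6500, 0.3931, 0.0944, 0.6434)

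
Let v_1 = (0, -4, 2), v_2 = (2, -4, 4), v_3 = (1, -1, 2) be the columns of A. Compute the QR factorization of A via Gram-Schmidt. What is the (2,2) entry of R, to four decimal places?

v_1 = (0, -4, 2); ‖v_1‖ = 4.4721, so e_1 = (0.0000, -0.8944, 0.4472).
e_1·v_2 = 0.0000·2 + (-0.8944)·(-4) + 0.4472·4 = 5.3666.
u_2 = v_2 − 5.3666·e_1 = (2.0000, 0.8000, 1.6000).
r_{22} = ‖u_2‖ = 2.6833.

r_{22} = 2.6833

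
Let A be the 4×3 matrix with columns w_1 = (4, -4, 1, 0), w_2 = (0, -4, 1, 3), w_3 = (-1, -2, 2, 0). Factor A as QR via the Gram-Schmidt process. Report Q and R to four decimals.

w_1 = (4, -4, 1, 0); ‖w_1‖ = 5.7446, so q_1 = (0.6963, -0.6963, 0.1741, 0.0000).
q_1·w_2 = 0.6963·0 + (-0.6963)·(-4) + 0.1741·1 + 0.0000·3 = 2.9593.
u_2 = w_2 − 2.9593·q_1 = (-2.0606, -1.9394, 0.4848, 3.0000).
‖u_2‖ = 4.1524, so q_2 = (-0.4962, -0.4671, 0.1168, 0.7225).
q_1·w_3 = 0.6963·(-1) + (-0.6963)·(-2) + 0.1741·2 + 0.0000·0 = 1.0445; q_2·w_3 = (-0.4962)·(-1) + (-0.4671)·(-2) + 0.1168·2 + 0.7225·0 = 1.6639.
u_3 = w_3 − 1.0445·q_1 − 1.6639·q_2 = (-0.9016, -0.4956, 1.6239, -1.2021).
‖u_3‖ = 2.2673, so q_3 = (-0.3976, -0.2186, 0.7162, -0.5302).

Q = [[0.6963, -0.4962, -0.3976], [-0.6963, -0.4671, -0.2186], [0.1741, 0.1168, 0.7162], [0.0000, 0.7225, -0.5302]], R = [[5.7446, 2.9593, 1.0445], [0.0000, 4.1524, 1.6639], [0.0000, 0.0000, 2.2673]]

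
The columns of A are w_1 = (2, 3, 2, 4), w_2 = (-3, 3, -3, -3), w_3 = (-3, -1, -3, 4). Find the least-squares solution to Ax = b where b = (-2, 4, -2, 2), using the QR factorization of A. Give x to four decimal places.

e_1 = w_1/‖w_1‖ = (2, 3, 2, 4)/5.7446 = (0.3482, 0.5222, 0.3482, 0.6963).
r_{12} = e_1·w_2 = -2.6112.
u_2 = w_2 + 2.6112·e_1 = (-2.0909, 4.3636, -2.0909, -1.1818).
‖u_2‖ = 5.4020, so e_2 = (-0.3871, 0.8078, -0.3871, -0.2188).
r_{13} = e_1·w_3 = 0.1741; r_{23} = e_2·w_3 = 0.6395.
u_3 = w_3 − 0.1741·e_1 − 0.6395·e_2 = (-2.8131, -1.6075, -2.8131, 4.0187).
‖u_3‖ = 5.8788, so e_3 = (-0.4785, -0.2734, -0.4785, 0.6836).
Qᵀb = (2.0889, 4.3418, 2.1875).
Back-substitute: x_3 = 2.1875/5.8788 = 0.3721.
x_2 = (4.3418 − 0.6395·0.3721)/5.4020 = 0.7597.
x_1 = (2.0889 + 2.6112·0.7597 − 0.1741·0.3721)/5.7446 = 0.6977.

x = (0.6977, 0.7597, 0.3721)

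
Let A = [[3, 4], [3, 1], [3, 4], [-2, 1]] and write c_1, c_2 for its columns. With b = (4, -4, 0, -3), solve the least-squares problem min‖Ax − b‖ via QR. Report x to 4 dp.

x = (-0.0490, 0.3007)

q_1 = c_1/‖c_1‖ = (3, 3, 3, -2)/5.5678 = (0.5388, 0.5388, 0.5388, -0.3592).
r_{12} = q_1·c_2 = 4.4901.
u_2 = c_2 − 4.4901·q_1 = (1.5806, -1.4194, 1.5806, 2.6129).
‖u_2‖ = 3.7200, so q_2 = (0.4249, -0.3815, 0.4249, 0.7024).
Qᵀb = (1.0776, 1.1186).
Back-substitute: x_2 = 1.1186/3.7200 = 0.3007.
x_1 = (1.0776 − 4.4901·0.3007)/5.5678 = -0.0490.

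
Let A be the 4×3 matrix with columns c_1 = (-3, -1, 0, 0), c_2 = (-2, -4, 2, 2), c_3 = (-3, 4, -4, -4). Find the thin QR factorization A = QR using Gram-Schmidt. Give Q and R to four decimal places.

c_1 = (-3, -1, 0, 0); ‖c_1‖ = 3.1623, so e_1 = (-0.9487, -0.3162, 0.0000, 0.0000).
e_1·c_2 = (-0.9487)·(-2) + (-0.3162)·(-4) + 0.0000·2 + 0.0000·2 = 3.1623.
u_2 = c_2 − 3.1623·e_1 = (1.0000, -3.0000, 2.0000, 2.0000).
‖u_2‖ = 4.2426, so e_2 = (0.2357, -0.7071, 0.4714, 0.4714).
e_1·c_3 = (-0.9487)·(-3) + (-0.3162)·4 + 0.0000·(-4) + 0.0000·(-4) = 1.5811; e_2·c_3 = 0.2357·(-3) + (-0.7071)·4 + 0.4714·(-4) + 0.4714·(-4) = -7.3068.
u_3 = c_3 − 1.5811·e_1 + 7.3068·e_2 = (0.2222, -0.6667, -0.5556, -0.5556).
‖u_3‖ = 1.0541, so e_3 = (0.2108, -0.6325, -0.5270, -0.5270).

Q = [[-0.9487, 0.2357, 0.2108], [-0.3162, -0.7071, -0.6325], [0.0000, 0.4714, -0.5270], [0.0000, 0.4714, -0.5270]], R = [[3.1623, 3.1623, 1.5811], [0.0000, 4.2426, -7.3068], [0.0000, 0.0000, 1.0541]]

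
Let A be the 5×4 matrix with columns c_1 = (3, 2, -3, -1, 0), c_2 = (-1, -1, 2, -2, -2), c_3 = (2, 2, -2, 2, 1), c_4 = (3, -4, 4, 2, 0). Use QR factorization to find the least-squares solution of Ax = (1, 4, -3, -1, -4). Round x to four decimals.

x = (0.1199, 2.8184, 2.6239, -0.5287)

c_1 = (3, 2, -3, -1, 0); ‖c_1‖ = 4.7958, so e_1 = (0.6255, 0.4170, -0.6255, -0.2085, 0.0000).
e_1·c_2 = 0.6255·(-1) + 0.4170·(-1) + (-0.6255)·2 + (-0.2085)·(-2) + 0.0000·(-2) = -1.8766.
u_2 = c_2 + 1.8766·e_1 = (0.1739, -0.2174, 0.8261, -2.3913, -2.0000).
‖u_2‖ = 3.2370, so e_2 = (0.0537, -0.0672, 0.2552, -0.7387, -0.6179).
e_1·c_3 = 0.6255·2 + 0.4170·2 + (-0.6255)·(-2) + (-0.2085)·2 + 0.0000·1 = 2.9192; e_2·c_3 = 0.0537·2 + (-0.0672)·2 + 0.2552·(-2) + (-0.7387)·2 + (-0.6179)·1 = -2.6326.
u_3 = c_3 − 2.9192·e_1 + 2.6326·e_2 = (0.3154, 0.6058, 0.4979, 0.6639, -0.6266).
‖u_3‖ = 1.2441, so e_3 = (0.2535, 0.4870, 0.4002, 0.5337, -0.5036).
e_1·c_4 = 0.6255·3 + 0.4170·(-4) + (-0.6255)·4 + (-0.2085)·2 + 0.0000·0 = -2.7107; e_2·c_4 = 0.0537·3 + (-0.0672)·(-4) + 0.2552·4 + (-0.7387)·2 + (-0.6179)·0 = -0.0269; e_3·c_4 = 0.2535·3 + 0.4870·(-4) + 0.4002·4 + 0.5337·2 + (-0.5036)·0 = 1.4809.
u_4 = c_4 + 2.7107·e_1 + 0.0269·e_2 − 1.4809·e_3 = (4.3217, -3.5925, 1.7185, 0.6247, 0.7292).
‖u_4‖ = 5.9547, so e_4 = (0.7258, -0.6033, 0.2886, 0.1049, 0.1225).
Qᵀb = (4.3788, 2.2296, 2.4815, -3.1480).
Back-substitute: x_4 = -3.1480/5.9547 = -0.5287.
x_3 = (2.4815 − 1.4809·(-0.5287))/1.2441 = 2.6239.
x_2 = (2.2296 + 2.6326·2.6239 + 0.0269·(-0.5287))/3.2370 = 2.8184.
x_1 = (4.3788 + 1.8766·2.8184 − 2.9192·2.6239 + 2.7107·(-0.5287))/4.7958 = 0.1199.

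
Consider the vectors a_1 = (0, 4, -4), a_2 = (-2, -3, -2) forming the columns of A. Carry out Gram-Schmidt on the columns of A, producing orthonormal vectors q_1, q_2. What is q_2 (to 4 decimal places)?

q_2 = (-0.4924, -0.6155, -0.6155)

a_1 = (0, 4, -4); ‖a_1‖ = 5.6569, so q_1 = (0.0000, 0.7071, -0.7071).
q_1·a_2 = 0.0000·(-2) + 0.7071·(-3) + (-0.7071)·(-2) = -0.7071.
u_2 = a_2 + 0.7071·q_1 = (-2.0000, -2.5000, -2.5000).
‖u_2‖ = 4.0620, so q_2 = (-0.4924, -0.6155, -0.6155).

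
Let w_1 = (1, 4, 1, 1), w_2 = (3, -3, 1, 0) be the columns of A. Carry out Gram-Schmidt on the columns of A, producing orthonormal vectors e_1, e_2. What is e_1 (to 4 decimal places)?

e_1 = w_1/‖w_1‖ = (1, 4, 1, 1)/4.3589 = (0.2294, 0.9177, 0.2294, 0.2294).

e_1 = (0.2294, 0.9177, 0.2294, 0.2294)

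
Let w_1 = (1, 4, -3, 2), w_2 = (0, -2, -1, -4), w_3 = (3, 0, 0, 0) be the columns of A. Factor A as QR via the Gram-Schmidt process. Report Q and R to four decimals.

w_1 = (1, 4, -3, 2); ‖w_1‖ = 5.4772, so q_1 = (0.1826, 0.7303, -0.5477, 0.3651).
q_1·w_2 = 0.1826·0 + 0.7303·(-2) + (-0.5477)·(-1) + 0.3651·(-4) = -2.3735.
u_2 = w_2 + 2.3735·q_1 = (0.4333, -0.2667, -2.3000, -3.1333).
‖u_2‖ = 3.9200, so q_2 = (0.1105, -0.0680, -0.5867, -0.7993).
q_1·w_3 = 0.1826·3 + 0.7303·0 + (-0.5477)·0 + 0.3651·0 = 0.5477; q_2·w_3 = 0.1105·3 + (-0.0680)·0 + (-0.5867)·0 + (-0.7993)·0 = 0.3316.
u_3 = w_3 − 0.5477·q_1 − 0.3316·q_2 = (2.8633, -0.3774, 0.4946, 0.0651).
‖u_3‖ = 2.9309, so q_3 = (0.9770, -0.1288, 0.1687, 0.0222).

Q = [[0.1826, 0.1105, 0.9770], [0.7303, -0.0680, -0.1288], [-0.5477, -0.5867, 0.1687], [0.3651, -0.7993, 0.0222]], R = [[5.4772, -2.3735, 0.5477], [0.0000, 3.9200, 0.3316], [0.0000, 0.0000, 2.9309]]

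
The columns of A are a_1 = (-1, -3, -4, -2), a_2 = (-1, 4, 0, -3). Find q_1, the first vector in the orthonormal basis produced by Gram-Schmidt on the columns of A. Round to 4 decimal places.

q_1 = (-0.1826, -0.5477, -0.7303, -0.3651)

q_1 = a_1/‖a_1‖ = (-1, -3, -4, -2)/5.4772 = (-0.1826, -0.5477, -0.7303, -0.3651).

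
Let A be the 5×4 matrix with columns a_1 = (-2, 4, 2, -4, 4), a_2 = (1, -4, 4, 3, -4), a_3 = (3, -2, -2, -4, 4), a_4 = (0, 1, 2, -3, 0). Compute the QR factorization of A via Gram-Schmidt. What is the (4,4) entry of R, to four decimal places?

r_{44} = 1.9714

a_1 = (-2, 4, 2, -4, 4); ‖a_1‖ = 7.4833, so q_1 = (-0.2673, 0.5345, 0.2673, -0.5345, 0.5345).
q_1·a_2 = (-0.2673)·1 + 0.5345·(-4) + 0.2673·4 + (-0.5345)·3 + 0.5345·(-4) = -5.0780.
u_2 = a_2 + 5.0780·q_1 = (-0.3571, -1.2857, 5.3571, 0.2857, -1.2857).
‖u_2‖ = 5.6758, so q_2 = (-0.0629, -0.2265, 0.9439, 0.0503, -0.2265).
q_1·a_3 = (-0.2673)·3 + 0.5345·(-2) + 0.2673·(-2) + (-0.5345)·(-4) + 0.5345·4 = 1.8708; q_2·a_3 = (-0.0629)·3 + (-0.2265)·(-2) + 0.9439·(-2) + 0.0503·(-4) + (-0.2265)·4 = -2.7309.
u_3 = a_3 − 1.8708·q_1 + 2.7309·q_2 = (3.3282, -3.6186, 0.0776, -2.8625, 2.3814).
‖u_3‖ = 6.1678, so q_3 = (0.5396, -0.5867, 0.0126, -0.4641, 0.3861).
q_1·a_4 = (-0.2673)·0 + 0.5345·1 + 0.2673·2 + (-0.5345)·(-3) + 0.5345·0 = 2.6726; q_2·a_4 = (-0.0629)·0 + (-0.2265)·1 + 0.9439·2 + 0.0503·(-3) + (-0.2265)·0 = 1.5102; q_3·a_4 = 0.5396·0 + (-0.5867)·1 + 0.0126·2 + (-0.4641)·(-3) + 0.3861·0 = 0.8308.
u_4 = a_4 − 2.6726·q_1 − 1.5102·q_2 − 0.8308·q_3 = (0.3610, 0.4009, -0.1501, -1.2619, -1.4072).
r_{44} = ‖u_4‖ = 1.9714.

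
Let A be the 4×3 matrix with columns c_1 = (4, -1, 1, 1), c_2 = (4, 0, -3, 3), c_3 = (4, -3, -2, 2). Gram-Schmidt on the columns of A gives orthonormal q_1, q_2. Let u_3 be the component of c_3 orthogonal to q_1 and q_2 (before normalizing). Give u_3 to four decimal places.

c_1 = (4, -1, 1, 1); ‖c_1‖ = 4.3589, so q_1 = (0.9177, -0.2294, 0.2294, 0.2294).
q_1·c_2 = 0.9177·4 + (-0.2294)·0 + 0.2294·(-3) + 0.2294·3 = 3.6707.
u_2 = c_2 − 3.6707·q_1 = (0.6316, 0.8421, -3.8421, 2.1579).
‖u_2‖ = 4.5306, so q_2 = (0.1394, 0.1859, -0.8480, 0.4763).
q_1·c_3 = 0.9177·4 + (-0.2294)·(-3) + 0.2294·(-2) + 0.2294·2 = 4.3589; q_2·c_3 = 0.1394·4 + 0.1859·(-3) + (-0.8480)·(-2) + 0.4763·2 = 2.6487.
u_3 = c_3 − 4.3589·q_1 − 2.6487·q_2 = (-0.3692, -2.4923, -0.7538, -0.2615).

u_3 = (-0.3692, -2.4923, -0.7538, -0.2615)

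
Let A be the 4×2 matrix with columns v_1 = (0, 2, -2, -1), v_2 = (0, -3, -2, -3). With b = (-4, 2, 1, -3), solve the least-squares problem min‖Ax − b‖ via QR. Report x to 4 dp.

x = (0.5533, 0.0203)

q_1 = v_1/‖v_1‖ = (0, 2, -2, -1)/3.0000 = (0.0000, 0.6667, -0.6667, -0.3333).
r_{12} = q_1·v_2 = 0.3333.
u_2 = v_2 − 0.3333·q_1 = (0.0000, -3.2222, -1.7778, -2.8889).
‖u_2‖ = 4.6786, so q_2 = (0.0000, -0.6887, -0.3800, -0.6175).
Qᵀb = (1.6667, 0.0950).
Back-substitute: x_2 = 0.0950/4.6786 = 0.0203.
x_1 = (1.6667 − 0.3333·0.0203)/3.0000 = 0.5533.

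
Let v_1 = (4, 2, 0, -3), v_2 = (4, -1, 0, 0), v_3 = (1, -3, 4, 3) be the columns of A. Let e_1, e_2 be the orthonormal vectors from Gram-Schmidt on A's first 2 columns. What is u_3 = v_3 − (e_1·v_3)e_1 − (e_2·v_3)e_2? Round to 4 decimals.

v_1 = (4, 2, 0, -3); ‖v_1‖ = 5.3852, so e_1 = (0.7428, 0.3714, 0.0000, -0.5571).
e_1·v_2 = 0.7428·4 + 0.3714·(-1) + 0.0000·0 + (-0.5571)·0 = 2.5997.
u_2 = v_2 − 2.5997·e_1 = (2.0690, -1.9655, 0.0000, 1.4483).
‖u_2‖ = 3.2002, so e_2 = (0.6465, -0.6142, 0.0000, 0.4526).
e_1·v_3 = 0.7428·1 + 0.3714·(-3) + 0.0000·4 + (-0.5571)·3 = -2.0426; e_2·v_3 = 0.6465·1 + (-0.6142)·(-3) + 0.0000·4 + 0.4526·3 = 3.8467.
u_3 = v_3 + 2.0426·e_1 − 3.8467·e_2 = (0.0303, 0.1212, 4.0000, 0.1212).

u_3 = (0.0303, 0.1212, 4.0000, 0.1212)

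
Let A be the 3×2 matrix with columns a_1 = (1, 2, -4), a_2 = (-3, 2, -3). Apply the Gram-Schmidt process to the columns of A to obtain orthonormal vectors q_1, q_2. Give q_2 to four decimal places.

q_2 = (-0.9689, 0.2040, -0.1402)

a_1 = (1, 2, -4); ‖a_1‖ = 4.5826, so q_1 = (0.2182, 0.4364, -0.8729).
q_1·a_2 = 0.2182·(-3) + 0.4364·2 + (-0.8729)·(-3) = 2.8368.
u_2 = a_2 − 2.8368·q_1 = (-3.6190, 0.7619, -0.5238).
‖u_2‖ = 3.7353, so q_2 = (-0.9689, 0.2040, -0.1402).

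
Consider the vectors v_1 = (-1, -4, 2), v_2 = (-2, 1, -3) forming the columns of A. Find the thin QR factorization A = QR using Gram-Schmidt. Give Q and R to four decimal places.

v_1 = (-1, -4, 2); ‖v_1‖ = 4.5826, so q_1 = (-0.2182, -0.8729, 0.4364).
q_1·v_2 = (-0.2182)·(-2) + (-0.8729)·1 + 0.4364·(-3) = -1.7457.
u_2 = v_2 + 1.7457·q_1 = (-2.3810, -0.5238, -2.2381).
‖u_2‖ = 3.3094, so q_2 = (-0.7194, -0.1583, -0.6763).

Q = [[-0.2182, -0.7194], [-0.8729, -0.1583], [0.4364, -0.6763]], R = [[4.5826, -1.7457], [0.0000, 3.3094]]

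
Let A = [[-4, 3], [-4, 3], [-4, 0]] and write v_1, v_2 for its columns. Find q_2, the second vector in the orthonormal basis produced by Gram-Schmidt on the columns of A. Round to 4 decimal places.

v_1 = (-4, -4, -4); ‖v_1‖ = 6.9282, so q_1 = (-0.5774, -0.5774, -0.5774).
q_1·v_2 = (-0.5774)·3 + (-0.5774)·3 + (-0.5774)·0 = -3.4641.
u_2 = v_2 + 3.4641·q_1 = (1.0000, 1.0000, -2.0000).
‖u_2‖ = 2.4495, so q_2 = (0.4082, 0.4082, -0.8165).

q_2 = (0.4082, 0.4082, -0.8165)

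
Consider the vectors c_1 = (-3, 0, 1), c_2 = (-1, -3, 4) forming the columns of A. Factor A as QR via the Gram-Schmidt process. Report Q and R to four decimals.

c_1 = (-3, 0, 1); ‖c_1‖ = 3.1623, so q_1 = (-0.9487, 0.0000, 0.3162).
q_1·c_2 = (-0.9487)·(-1) + 0.0000·(-3) + 0.3162·4 = 2.2136.
u_2 = c_2 − 2.2136·q_1 = (1.1000, -3.0000, 3.3000).
‖u_2‖ = 4.5935, so q_2 = (0.2395, -0.6531, 0.7184).

Q = [[-0.9487, 0.2395], [0.0000, -0.6531], [0.3162, 0.7184]], R = [[3.1623, 2.2136], [0.0000, 4.5935]]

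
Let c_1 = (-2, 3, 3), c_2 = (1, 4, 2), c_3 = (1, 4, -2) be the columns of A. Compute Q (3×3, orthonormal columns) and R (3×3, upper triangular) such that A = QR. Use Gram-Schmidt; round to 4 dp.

Q = [[-0.4264, 0.8021, -0.4180], [0.6396, 0.5942, 0.4877], [0.6396, -0.0594, -0.7664]], R = [[4.6904, 3.4112, 0.8528], [0.0000, 3.0600, 3.2977], [0.0000, 0.0000, 3.0656]]

c_1 = (-2, 3, 3); ‖c_1‖ = 4.6904, so e_1 = (-0.4264, 0.6396, 0.6396).
e_1·c_2 = (-0.4264)·1 + 0.6396·4 + 0.6396·2 = 3.4112.
u_2 = c_2 − 3.4112·e_1 = (2.4545, 1.8182, -0.1818).
‖u_2‖ = 3.0600, so e_2 = (0.8021, 0.5942, -0.0594).
e_1·c_3 = (-0.4264)·1 + 0.6396·4 + 0.6396·(-2) = 0.8528; e_2·c_3 = 0.8021·1 + 0.5942·4 + (-0.0594)·(-2) = 3.2977.
u_3 = c_3 − 0.8528·e_1 − 3.2977·e_2 = (-1.2816, 1.4951, -2.3495).
‖u_3‖ = 3.0656, so e_3 = (-0.4180, 0.4877, -0.7664).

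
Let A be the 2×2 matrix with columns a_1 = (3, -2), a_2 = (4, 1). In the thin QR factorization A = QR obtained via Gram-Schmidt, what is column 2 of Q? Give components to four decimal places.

a_1 = (3, -2); ‖a_1‖ = 3.6056, so q_1 = (0.8321, -0.5547).
q_1·a_2 = 0.8321·4 + (-0.5547)·1 = 2.7735.
u_2 = a_2 − 2.7735·q_1 = (1.6923, 2.5385).
‖u_2‖ = 3.0509, so q_2 = (0.5547, 0.8321).

q_2 = (0.5547, 0.8321)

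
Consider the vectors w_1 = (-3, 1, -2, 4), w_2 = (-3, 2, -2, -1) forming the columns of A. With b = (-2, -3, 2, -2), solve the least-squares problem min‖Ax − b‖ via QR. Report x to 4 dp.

x = (-0.3341, 0.0931)

w_1 = (-3, 1, -2, 4); ‖w_1‖ = 5.4772, so e_1 = (-0.5477, 0.1826, -0.3651, 0.7303).
e_1·w_2 = (-0.5477)·(-3) + 0.1826·2 + (-0.3651)·(-2) + 0.7303·(-1) = 2.0083.
u_2 = w_2 − 2.0083·e_1 = (-1.9000, 1.6333, -1.2667, -2.4667).
‖u_2‖ = 3.7372, so e_2 = (-0.5084, 0.4370, -0.3389, -0.6600).
Qᵀb = (-1.6432, 0.3479).
Back-substitute: x_2 = 0.3479/3.7372 = 0.0931.
x_1 = (-1.6432 − 2.0083·0.0931)/5.4772 = -0.3341.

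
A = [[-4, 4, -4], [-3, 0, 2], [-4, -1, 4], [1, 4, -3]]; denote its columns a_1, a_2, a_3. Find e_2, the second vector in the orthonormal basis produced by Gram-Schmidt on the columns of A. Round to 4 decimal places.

a_1 = (-4, -3, -4, 1); ‖a_1‖ = 6.4807, so e_1 = (-0.6172, -0.4629, -0.6172, 0.1543).
e_1·a_2 = (-0.6172)·4 + (-0.4629)·0 + (-0.6172)·(-1) + 0.1543·4 = -1.2344.
u_2 = a_2 + 1.2344·e_1 = (3.2381, -0.5714, -1.7619, 4.1905).
‖u_2‖ = 5.6104, so e_2 = (0.5772, -0.1019, -0.3140, 0.7469).

e_2 = (0.5772, -0.1019, -0.3140, 0.7469)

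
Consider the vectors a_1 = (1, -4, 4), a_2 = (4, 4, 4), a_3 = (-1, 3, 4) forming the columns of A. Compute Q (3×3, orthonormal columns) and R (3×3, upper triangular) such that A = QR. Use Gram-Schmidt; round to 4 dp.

a_1 = (1, -4, 4); ‖a_1‖ = 5.7446, so e_1 = (0.1741, -0.6963, 0.6963).
e_1·a_2 = 0.1741·4 + (-0.6963)·4 + 0.6963·4 = 0.6963.
u_2 = a_2 − 0.6963·e_1 = (3.8788, 4.4848, 3.5152).
‖u_2‖ = 6.8931, so e_2 = (0.5627, 0.6506, 0.5100).
e_1·a_3 = 0.1741·(-1) + (-0.6963)·3 + 0.6963·4 = 0.5222; e_2·a_3 = 0.5627·(-1) + 0.6506·3 + 0.5100·4 = 3.4290.
u_3 = a_3 − 0.5222·e_1 − 3.4290·e_2 = (-3.0204, 1.1327, 1.8878).
‖u_3‖ = 3.7376, so e_3 = (-0.8081, 0.3030, 0.5051).

Q = [[0.1741, 0.5627, -0.8081], [-0.6963, 0.6506, 0.3030], [0.6963, 0.5100, 0.5051]], R = [[5.7446, 0.6963, 0.5222], [0.0000, 6.8931, 3.4290], [0.0000, 0.0000, 3.7376]]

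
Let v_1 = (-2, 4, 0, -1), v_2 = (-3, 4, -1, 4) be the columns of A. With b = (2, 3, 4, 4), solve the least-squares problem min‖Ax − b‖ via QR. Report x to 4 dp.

x = (-0.2796, 0.5484)

v_1 = (-2, 4, 0, -1); ‖v_1‖ = 4.5826, so q_1 = (-0.4364, 0.8729, 0.0000, -0.2182).
q_1·v_2 = (-0.4364)·(-3) + 0.8729·4 + 0.0000·(-1) + (-0.2182)·4 = 3.9279.
u_2 = v_2 − 3.9279·q_1 = (-1.2857, 0.5714, -1.0000, 4.8571).
‖u_2‖ = 5.1547, so q_2 = (-0.2494, 0.1109, -0.1940, 0.9423).
Qᵀb = (0.8729, 2.8268).
Back-substitute: x_2 = 2.8268/5.1547 = 0.5484.
x_1 = (0.8729 − 3.9279·0.5484)/4.5826 = -0.2796.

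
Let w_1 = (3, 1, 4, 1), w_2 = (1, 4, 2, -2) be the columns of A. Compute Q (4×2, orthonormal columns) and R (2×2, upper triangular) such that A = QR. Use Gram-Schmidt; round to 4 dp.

Q = [[0.5774, -0.1027], [0.1925, 0.8128], [0.7698, 0.0171], [0.1925, -0.5732]], R = [[5.1962, 2.5019], [0.0000, 4.3291]]

q_1 = w_1/‖w_1‖ = (3, 1, 4, 1)/5.1962 = (0.5774, 0.1925, 0.7698, 0.1925).
r_{12} = q_1·w_2 = 2.5019.
u_2 = w_2 − 2.5019·q_1 = (-0.4444, 3.5185, 0.0741, -2.4815).
‖u_2‖ = 4.3291, so q_2 = (-0.1027, 0.8128, 0.0171, -0.5732).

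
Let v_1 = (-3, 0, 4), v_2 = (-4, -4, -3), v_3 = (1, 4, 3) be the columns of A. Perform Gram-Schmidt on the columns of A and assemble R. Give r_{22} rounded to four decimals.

r_{22} = 6.4031

q_1 = v_1/‖v_1‖ = (-3, 0, 4)/5.0000 = (-0.6000, 0.0000, 0.8000).
r_{12} = q_1·v_2 = 0.0000.
u_2 = v_2 + 0.0000·q_1 = (-4.0000, -4.0000, -3.0000).
r_{22} = ‖u_2‖ = 6.4031.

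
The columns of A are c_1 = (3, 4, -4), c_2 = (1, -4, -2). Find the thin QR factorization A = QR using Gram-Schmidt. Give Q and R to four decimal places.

Q = [[0.4685, 0.3025], [0.6247, -0.7778], [-0.6247, -0.5509]], R = [[6.4031, -0.7809], [0.0000, 4.5156]]

c_1 = (3, 4, -4); ‖c_1‖ = 6.4031, so e_1 = (0.4685, 0.6247, -0.6247).
e_1·c_2 = 0.4685·1 + 0.6247·(-4) + (-0.6247)·(-2) = -0.7809.
u_2 = c_2 + 0.7809·e_1 = (1.3659, -3.5122, -2.4878).
‖u_2‖ = 4.5156, so e_2 = (0.3025, -0.7778, -0.5509).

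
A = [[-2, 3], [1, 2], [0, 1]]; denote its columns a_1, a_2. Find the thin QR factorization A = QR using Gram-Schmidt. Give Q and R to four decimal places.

Q = [[-0.8944, 0.4260], [0.4472, 0.8520], [0.0000, 0.3043]], R = [[2.2361, -1.7889], [0.0000, 3.2863]]

a_1 = (-2, 1, 0); ‖a_1‖ = 2.2361, so e_1 = (-0.8944, 0.4472, 0.0000).
e_1·a_2 = (-0.8944)·3 + 0.4472·2 + 0.0000·1 = -1.7889.
u_2 = a_2 + 1.7889·e_1 = (1.4000, 2.8000, 1.0000).
‖u_2‖ = 3.2863, so e_2 = (0.4260, 0.8520, 0.3043).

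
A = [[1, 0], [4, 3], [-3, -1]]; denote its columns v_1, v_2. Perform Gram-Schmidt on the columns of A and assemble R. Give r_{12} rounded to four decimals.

r_{12} = 2.9417

v_1 = (1, 4, -3); ‖v_1‖ = 5.0990, so e_1 = (0.1961, 0.7845, -0.5883).
r_{12} = e_1·v_2 = 2.9417.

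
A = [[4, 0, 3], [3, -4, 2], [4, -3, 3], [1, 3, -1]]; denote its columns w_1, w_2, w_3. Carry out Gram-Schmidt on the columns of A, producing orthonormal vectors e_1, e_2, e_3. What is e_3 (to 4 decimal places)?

e_3 = (0.5434, -0.5052, 0.0031, -0.6705)

e_1 = w_1/‖w_1‖ = (4, 3, 4, 1)/6.4807 = (0.6172, 0.4629, 0.6172, 0.1543).
r_{12} = e_1·w_2 = -3.2404.
u_2 = w_2 + 3.2404·e_1 = (2.0000, -2.5000, -1.0000, 3.5000).
‖u_2‖ = 4.8477, so e_2 = (0.4126, -0.5157, -0.2063, 0.7220).
r_{13} = e_1·w_3 = 4.4748; r_{23} = e_2·w_3 = -1.1346.
u_3 = w_3 − 4.4748·e_1 + 1.1346·e_2 = (0.7062, -0.6565, 0.0041, -0.8713).
‖u_3‖ = 1.2996, so e_3 = (0.5434, -0.5052, 0.0031, -0.6705).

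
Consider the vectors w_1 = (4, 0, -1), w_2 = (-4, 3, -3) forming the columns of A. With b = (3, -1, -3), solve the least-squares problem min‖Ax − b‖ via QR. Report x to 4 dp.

x = (1.0562, 0.2274)

q_1 = w_1/‖w_1‖ = (4, 0, -1)/4.1231 = (0.9701, 0.0000, -0.2425).
r_{12} = q_1·w_2 = -3.1530.
u_2 = w_2 + 3.1530·q_1 = (-0.9412, 3.0000, -3.7647).
‖u_2‖ = 4.9050, so q_2 = (-0.1919, 0.6116, -0.7675).
Qᵀb = (3.6380, 1.1153).
Back-substitute: x_2 = 1.1153/4.9050 = 0.2274.
x_1 = (3.6380 + 3.1530·0.2274)/4.1231 = 1.0562.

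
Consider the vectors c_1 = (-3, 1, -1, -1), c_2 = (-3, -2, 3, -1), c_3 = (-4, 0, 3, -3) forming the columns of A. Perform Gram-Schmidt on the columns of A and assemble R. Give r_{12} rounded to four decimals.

r_{12} = 1.4434

c_1 = (-3, 1, -1, -1); ‖c_1‖ = 3.4641, so e_1 = (-0.8660, 0.2887, -0.2887, -0.2887).
r_{12} = e_1·c_2 = 1.4434.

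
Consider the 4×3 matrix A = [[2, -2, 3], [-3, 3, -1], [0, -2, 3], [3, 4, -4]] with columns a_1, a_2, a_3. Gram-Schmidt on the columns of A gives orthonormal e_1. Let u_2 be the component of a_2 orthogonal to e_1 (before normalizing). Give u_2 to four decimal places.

a_1 = (2, -3, 0, 3); ‖a_1‖ = 4.6904, so e_1 = (0.4264, -0.6396, 0.0000, 0.6396).
e_1·a_2 = 0.4264·(-2) + (-0.6396)·3 + 0.0000·(-2) + 0.6396·4 = -0.2132.
u_2 = a_2 + 0.2132·e_1 = (-1.9091, 2.8636, -2.0000, 4.1364).

u_2 = (-1.9091, 2.8636, -2.0000, 4.1364)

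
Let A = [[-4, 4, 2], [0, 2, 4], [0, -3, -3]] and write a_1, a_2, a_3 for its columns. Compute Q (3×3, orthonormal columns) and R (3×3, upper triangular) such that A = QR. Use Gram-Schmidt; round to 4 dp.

Q = [[-1.0000, 0.0000, 0.0000], [0.0000, 0.5547, 0.8321], [0.0000, -0.8321, 0.5547]], R = [[4.0000, -4.0000, -2.0000], [0.0000, 3.6056, 4.7150], [0.0000, 0.0000, 1.6641]]

q_1 = a_1/‖a_1‖ = (-4, 0, 0)/4.0000 = (-1.0000, 0.0000, 0.0000).
r_{12} = q_1·a_2 = -4.0000.
u_2 = a_2 + 4.0000·q_1 = (0.0000, 2.0000, -3.0000).
‖u_2‖ = 3.6056, so q_2 = (0.0000, 0.5547, -0.8321).
r_{13} = q_1·a_3 = -2.0000; r_{23} = q_2·a_3 = 4.7150.
u_3 = a_3 + 2.0000·q_1 − 4.7150·q_2 = (0.0000, 1.3846, 0.9231).
‖u_3‖ = 1.6641, so q_3 = (0.0000, 0.8321, 0.5547).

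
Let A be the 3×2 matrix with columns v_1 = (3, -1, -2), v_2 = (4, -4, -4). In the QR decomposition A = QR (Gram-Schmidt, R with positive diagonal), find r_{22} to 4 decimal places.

v_1 = (3, -1, -2); ‖v_1‖ = 3.7417, so e_1 = (0.8018, -0.2673, -0.5345).
e_1·v_2 = 0.8018·4 + (-0.2673)·(-4) + (-0.5345)·(-4) = 6.4143.
u_2 = v_2 − 6.4143·e_1 = (-1.1429, -2.2857, -0.5714).
r_{22} = ‖u_2‖ = 2.6186.

r_{22} = 2.6186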